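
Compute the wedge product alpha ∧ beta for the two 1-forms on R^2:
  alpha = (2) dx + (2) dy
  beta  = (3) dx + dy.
alpha ∧ beta = (-4) dx ∧ dy

Distribute the wedge, using dx_i ∧ dx_j = -dx_j ∧ dx_i and dx_i ∧ dx_i = 0. For each pair (i, j) with i < j, the coefficient of dx_i ∧ dx_j in alpha ∧ beta is (alpha_i * beta_j - alpha_j * beta_i). Collecting: alpha ∧ beta = (-4) dx ∧ dy.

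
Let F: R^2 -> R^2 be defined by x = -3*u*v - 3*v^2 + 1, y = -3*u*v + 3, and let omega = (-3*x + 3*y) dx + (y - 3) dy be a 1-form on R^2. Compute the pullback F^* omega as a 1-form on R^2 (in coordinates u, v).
F^* omega = (9*v*(u*v - 3*v^2 - 2)) du + (9*u^2*v - 27*u*v^2 - 18*u - 54*v^3 - 36*v) dv

Using F^*(f dg) = (f ∘ F) d(g ∘ F), substitute each coordinate x_i by F_i(u, v) in f_i, and replace dx_i by d F_i = (∂F_i/∂u) du + (∂F_i/∂v) dv.
  For the x component: f_1(F) = 9*v^2 + 6; d F_1 = (-3*v) du + (-3*u - 6*v) dv
  For the y component: f_2(F) = -3*u*v; d F_2 = (-3*v) du + (-3*u) dv
Combining and collecting du, dv coefficients:
  coeff of du: 9*v*(u*v - 3*v^2 - 2)
  coeff of dv: 9*u^2*v - 27*u*v^2 - 18*u - 54*v^3 - 36*v
F^* omega = (9*v*(u*v - 3*v^2 - 2)) du + (9*u^2*v - 27*u*v^2 - 18*u - 54*v^3 - 36*v) dv.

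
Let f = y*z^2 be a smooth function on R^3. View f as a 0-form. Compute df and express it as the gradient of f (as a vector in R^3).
df = (0) dx + (z^2) dy + (2*y*z) dz; grad f = (0, z^2, 2*y*z)

For a 0-form f, d f = (∂f/∂x) dx + (∂f/∂y) dy + (∂f/∂z) dz. The components of the vector representation are exactly the entries of grad f in Cartesian coordinates:
  ∂f/∂x = 0
  ∂f/∂y = z^2
  ∂f/∂z = 2*y*z.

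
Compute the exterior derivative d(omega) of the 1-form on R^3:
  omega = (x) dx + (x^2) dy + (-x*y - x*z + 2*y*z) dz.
d(omega) = (2*x) dx ∧ dy + (-y - z) dx ∧ dz + (-x + 2*z) dy ∧ dz

For a 1-form omega = sum_i f_i dx_i, the exterior derivative is
  d(omega) = sum_{i < j} (∂f_j/∂x_i - ∂f_i/∂x_j) dx_i ∧ dx_j.
  coefficient of dx ∧ dy: ∂f_2/∂x - ∂f_1/∂y = ∂(x^2)/∂x - ∂(x)/∂y = 2*x
  coefficient of dx ∧ dz: ∂f_3/∂x - ∂f_1/∂z = ∂(-x*y - x*z + 2*y*z)/∂x - ∂(x)/∂z = -y - z
  coefficient of dy ∧ dz: ∂f_3/∂y - ∂f_2/∂z = ∂(-x*y - x*z + 2*y*z)/∂y - ∂(x^2)/∂z = -x + 2*z
Assembling: d(omega) = (2*x) dx ∧ dy + (-y - z) dx ∧ dz + (-x + 2*z) dy ∧ dz.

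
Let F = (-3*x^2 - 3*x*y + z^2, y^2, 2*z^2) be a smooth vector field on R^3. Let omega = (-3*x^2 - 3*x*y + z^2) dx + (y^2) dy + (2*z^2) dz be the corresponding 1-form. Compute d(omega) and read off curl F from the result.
d(omega) = (0) dy ∧ dz + (2*z) dz ∧ dx + (3*x) dx ∧ dy; curl F = (0, 2*z, 3*x)

d omega = sum_{i<j} (∂f_j/∂x_i - ∂f_i/∂x_j) dx_i ∧ dx_j. Under the identification (dy ∧ dz, dz ∧ dx, dx ∧ dy) ↔ (e_x, e_y, e_z), the coefficients are exactly the components of curl F. Compute:
  ∂R/∂y - ∂Q/∂z = (0) - (0) = 0
  ∂P/∂z - ∂R/∂x = (2*z) - (0) = 2*z
  ∂Q/∂x - ∂P/∂y = (0) - (-3*x) = 3*x.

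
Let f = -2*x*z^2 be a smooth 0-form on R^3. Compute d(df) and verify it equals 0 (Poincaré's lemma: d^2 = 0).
d(df) = 0

Step 1: df = sum_i (∂f/∂x_i) dx_i = (-2*z^2) dx + (0) dy + (-4*x*z) dz.
Step 2: Apply d again. Using the 1-form formula, the coefficient of dx ∧ dy in d(df) is ∂^2 f/∂x ∂y - ∂^2 f/∂y ∂x = (0) - (0) = 0 (equality of mixed partials for smooth f).
Similarly for dx ∧ dz and dy ∧ dz — all coefficients vanish. So d(df) = 0.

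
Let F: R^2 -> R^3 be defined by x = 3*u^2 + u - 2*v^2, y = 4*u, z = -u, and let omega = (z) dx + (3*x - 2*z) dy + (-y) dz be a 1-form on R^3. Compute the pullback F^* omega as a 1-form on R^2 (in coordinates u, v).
F^* omega = (30*u^2 + 23*u - 24*v^2) du + (4*u*v) dv

Using F^*(f dg) = (f ∘ F) d(g ∘ F), substitute each coordinate x_i by F_i(u, v) in f_i, and replace dx_i by d F_i = (∂F_i/∂u) du + (∂F_i/∂v) dv.
  For the x component: f_1(F) = -u; d F_1 = (6*u + 1) du + (-4*v) dv
  For the y component: f_2(F) = 9*u^2 + 5*u - 6*v^2; d F_2 = (4) du + (0) dv
  For the z component: f_3(F) = -4*u; d F_3 = (-1) du + (0) dv
Combining and collecting du, dv coefficients:
  coeff of du: 30*u^2 + 23*u - 24*v^2
  coeff of dv: 4*u*v
F^* omega = (30*u^2 + 23*u - 24*v^2) du + (4*u*v) dv.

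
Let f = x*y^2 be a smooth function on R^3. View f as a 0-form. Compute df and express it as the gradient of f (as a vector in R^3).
df = (y^2) dx + (2*x*y) dy + (0) dz; grad f = (y^2, 2*x*y, 0)

For a 0-form f, d f = (∂f/∂x) dx + (∂f/∂y) dy + (∂f/∂z) dz. The components of the vector representation are exactly the entries of grad f in Cartesian coordinates:
  ∂f/∂x = y^2
  ∂f/∂y = 2*x*y
  ∂f/∂z = 0.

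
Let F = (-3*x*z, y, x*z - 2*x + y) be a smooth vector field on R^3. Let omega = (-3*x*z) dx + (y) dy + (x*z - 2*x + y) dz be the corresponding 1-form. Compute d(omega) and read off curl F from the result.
d(omega) = (1) dy ∧ dz + (-3*x - z + 2) dz ∧ dx + (0) dx ∧ dy; curl F = (1, -3*x - z + 2, 0)

d omega = sum_{i<j} (∂f_j/∂x_i - ∂f_i/∂x_j) dx_i ∧ dx_j. Under the identification (dy ∧ dz, dz ∧ dx, dx ∧ dy) ↔ (e_x, e_y, e_z), the coefficients are exactly the components of curl F. Compute:
  ∂R/∂y - ∂Q/∂z = (1) - (0) = 1
  ∂P/∂z - ∂R/∂x = (-3*x) - (z - 2) = -3*x - z + 2
  ∂Q/∂x - ∂P/∂y = (0) - (0) = 0.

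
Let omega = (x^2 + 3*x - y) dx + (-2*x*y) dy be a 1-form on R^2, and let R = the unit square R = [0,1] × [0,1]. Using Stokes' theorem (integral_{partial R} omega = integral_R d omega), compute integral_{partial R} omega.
integral_(partial R) omega = 0

Stokes: integral_partial_R omega = integral_R d omega with d omega = (∂Q/∂x - ∂P/∂y) dx ∧ dy.
  ∂Q/∂x = -2*y
  ∂P/∂y = -1
  integrand = ∂Q/∂x - ∂P/∂y = 1 - 2*y.
Integrating over R: integral_0^1 integral_0^1 (1 - 2*y) dx dy = 0.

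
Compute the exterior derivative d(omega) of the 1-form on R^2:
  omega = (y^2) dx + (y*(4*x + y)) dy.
d(omega) = (2*y) dx ∧ dy

For a 1-form omega = sum_i f_i dx_i, the exterior derivative is
  d(omega) = sum_{i < j} (∂f_j/∂x_i - ∂f_i/∂x_j) dx_i ∧ dx_j.
  coefficient of dx ∧ dy: ∂f_2/∂x - ∂f_1/∂y = ∂(y*(4*x + y))/∂x - ∂(y^2)/∂y = 2*y
Assembling: d(omega) = (2*y) dx ∧ dy.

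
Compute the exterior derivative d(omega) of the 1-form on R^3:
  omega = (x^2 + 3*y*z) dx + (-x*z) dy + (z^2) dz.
d(omega) = (-4*z) dx ∧ dy + (-3*y) dx ∧ dz + (x) dy ∧ dz

For a 1-form omega = sum_i f_i dx_i, the exterior derivative is
  d(omega) = sum_{i < j} (∂f_j/∂x_i - ∂f_i/∂x_j) dx_i ∧ dx_j.
  coefficient of dx ∧ dy: ∂f_2/∂x - ∂f_1/∂y = ∂(-x*z)/∂x - ∂(x^2 + 3*y*z)/∂y = -4*z
  coefficient of dx ∧ dz: ∂f_3/∂x - ∂f_1/∂z = ∂(z^2)/∂x - ∂(x^2 + 3*y*z)/∂z = -3*y
  coefficient of dy ∧ dz: ∂f_3/∂y - ∂f_2/∂z = ∂(z^2)/∂y - ∂(-x*z)/∂z = x
Assembling: d(omega) = (-4*z) dx ∧ dy + (-3*y) dx ∧ dz + (x) dy ∧ dz.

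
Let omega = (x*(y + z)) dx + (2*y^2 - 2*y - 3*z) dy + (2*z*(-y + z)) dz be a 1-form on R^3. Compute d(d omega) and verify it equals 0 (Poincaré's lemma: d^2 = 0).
d(d omega) = 0

Step 1: d omega = sum_{i<j} (∂f_j/∂x_i - ∂f_i/∂x_j) dx_i ∧ dx_j:
  coeff of dx ∧ dy: -x
  coeff of dx ∧ dz: -x
  coeff of dy ∧ dz: 3 - 2*z
Step 2: Apply d again to each 2-form coefficient. The only possible 3-form in R^3 is dx ∧ dy ∧ dz, with coefficient
  ∂(coeff of dy∧dz)/∂x - ∂(coeff of dx∧dz)/∂y + ∂(coeff of dx∧dy)/∂z
  = ∂/∂x (3 - 2*z) - ∂/∂y (-x) + ∂/∂z (-x).
Each of these terms simplifies to sums of mixed partials that cancel in pairs. The result is 0 (by equality of mixed partials for smooth functions — Schwarz / Clairaut).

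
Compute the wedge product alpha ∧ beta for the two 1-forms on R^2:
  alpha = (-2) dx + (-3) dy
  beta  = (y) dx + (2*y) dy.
alpha ∧ beta = (-y) dx ∧ dy

Distribute the wedge, using dx_i ∧ dx_j = -dx_j ∧ dx_i and dx_i ∧ dx_i = 0. For each pair (i, j) with i < j, the coefficient of dx_i ∧ dx_j in alpha ∧ beta is (alpha_i * beta_j - alpha_j * beta_i). Collecting: alpha ∧ beta = (-y) dx ∧ dy.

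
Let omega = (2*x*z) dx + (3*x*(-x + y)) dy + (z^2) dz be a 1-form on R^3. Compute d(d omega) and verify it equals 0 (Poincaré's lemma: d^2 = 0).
d(d omega) = 0

Step 1: d omega = sum_{i<j} (∂f_j/∂x_i - ∂f_i/∂x_j) dx_i ∧ dx_j:
  coeff of dx ∧ dy: -6*x + 3*y
  coeff of dx ∧ dz: -2*x
  coeff of dy ∧ dz: 0
Step 2: Apply d again to each 2-form coefficient. The only possible 3-form in R^3 is dx ∧ dy ∧ dz, with coefficient
  ∂(coeff of dy∧dz)/∂x - ∂(coeff of dx∧dz)/∂y + ∂(coeff of dx∧dy)/∂z
  = ∂/∂x (0) - ∂/∂y (-2*x) + ∂/∂z (-6*x + 3*y).
Each of these terms simplifies to sums of mixed partials that cancel in pairs. The result is 0 (by equality of mixed partials for smooth functions — Schwarz / Clairaut).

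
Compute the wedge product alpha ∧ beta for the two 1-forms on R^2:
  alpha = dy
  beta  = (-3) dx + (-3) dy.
alpha ∧ beta = (3) dx ∧ dy

Distribute the wedge, using dx_i ∧ dx_j = -dx_j ∧ dx_i and dx_i ∧ dx_i = 0. For each pair (i, j) with i < j, the coefficient of dx_i ∧ dx_j in alpha ∧ beta is (alpha_i * beta_j - alpha_j * beta_i). Collecting: alpha ∧ beta = (3) dx ∧ dy.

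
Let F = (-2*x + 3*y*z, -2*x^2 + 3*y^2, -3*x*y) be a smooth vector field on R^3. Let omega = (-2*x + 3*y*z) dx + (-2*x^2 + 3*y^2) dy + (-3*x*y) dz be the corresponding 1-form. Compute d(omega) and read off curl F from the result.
d(omega) = (-3*x) dy ∧ dz + (6*y) dz ∧ dx + (-4*x - 3*z) dx ∧ dy; curl F = (-3*x, 6*y, -4*x - 3*z)

d omega = sum_{i<j} (∂f_j/∂x_i - ∂f_i/∂x_j) dx_i ∧ dx_j. Under the identification (dy ∧ dz, dz ∧ dx, dx ∧ dy) ↔ (e_x, e_y, e_z), the coefficients are exactly the components of curl F. Compute:
  ∂R/∂y - ∂Q/∂z = (-3*x) - (0) = -3*x
  ∂P/∂z - ∂R/∂x = (3*y) - (-3*y) = 6*y
  ∂Q/∂x - ∂P/∂y = (-4*x) - (3*z) = -4*x - 3*z.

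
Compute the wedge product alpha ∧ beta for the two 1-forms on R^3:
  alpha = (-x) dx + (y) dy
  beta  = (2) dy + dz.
alpha ∧ beta = (-2*x) dx ∧ dy + (-x) dx ∧ dz + (y) dy ∧ dz

Distribute the wedge, using dx_i ∧ dx_j = -dx_j ∧ dx_i and dx_i ∧ dx_i = 0. For each pair (i, j) with i < j, the coefficient of dx_i ∧ dx_j in alpha ∧ beta is (alpha_i * beta_j - alpha_j * beta_i). Collecting: alpha ∧ beta = (-2*x) dx ∧ dy + (-x) dx ∧ dz + (y) dy ∧ dz.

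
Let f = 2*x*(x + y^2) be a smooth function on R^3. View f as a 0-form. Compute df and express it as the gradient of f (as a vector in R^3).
df = (4*x + 2*y^2) dx + (4*x*y) dy + (0) dz; grad f = (4*x + 2*y^2, 4*x*y, 0)

For a 0-form f, d f = (∂f/∂x) dx + (∂f/∂y) dy + (∂f/∂z) dz. The components of the vector representation are exactly the entries of grad f in Cartesian coordinates:
  ∂f/∂x = 4*x + 2*y^2
  ∂f/∂y = 4*x*y
  ∂f/∂z = 0.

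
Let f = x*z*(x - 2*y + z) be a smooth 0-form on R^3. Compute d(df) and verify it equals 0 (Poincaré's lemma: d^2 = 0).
d(df) = 0

Step 1: df = sum_i (∂f/∂x_i) dx_i = (z*(2*x - 2*y + z)) dx + (-2*x*z) dy + (x*(x - 2*y + 2*z)) dz.
Step 2: Apply d again. Using the 1-form formula, the coefficient of dx ∧ dy in d(df) is ∂^2 f/∂x ∂y - ∂^2 f/∂y ∂x = (-2*z) - (-2*z) = 0 (equality of mixed partials for smooth f).
Similarly for dx ∧ dz and dy ∧ dz — all coefficients vanish. So d(df) = 0.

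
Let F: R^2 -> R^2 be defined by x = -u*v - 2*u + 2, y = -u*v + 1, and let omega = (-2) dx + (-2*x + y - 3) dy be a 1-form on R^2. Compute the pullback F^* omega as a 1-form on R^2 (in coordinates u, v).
F^* omega = (-u*v^2 - 4*u*v + 8*v + 4) du + (u*(-u*v - 4*u + 8)) dv

Using F^*(f dg) = (f ∘ F) d(g ∘ F), substitute each coordinate x_i by F_i(u, v) in f_i, and replace dx_i by d F_i = (∂F_i/∂u) du + (∂F_i/∂v) dv.
  For the x component: f_1(F) = -2; d F_1 = (-v - 2) du + (-u) dv
  For the y component: f_2(F) = u*v + 4*u - 6; d F_2 = (-v) du + (-u) dv
Combining and collecting du, dv coefficients:
  coeff of du: -u*v^2 - 4*u*v + 8*v + 4
  coeff of dv: u*(-u*v - 4*u + 8)
F^* omega = (-u*v^2 - 4*u*v + 8*v + 4) du + (u*(-u*v - 4*u + 8)) dv.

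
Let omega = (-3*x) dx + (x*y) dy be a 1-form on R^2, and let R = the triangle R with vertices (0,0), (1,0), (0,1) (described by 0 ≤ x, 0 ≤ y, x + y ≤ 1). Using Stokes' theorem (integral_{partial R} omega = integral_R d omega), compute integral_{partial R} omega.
integral_(partial R) omega = 1/6

Stokes: integral_partial_R omega = integral_R d omega with d omega = (∂Q/∂x - ∂P/∂y) dx ∧ dy.
  ∂Q/∂x = y
  ∂P/∂y = 0
  integrand = ∂Q/∂x - ∂P/∂y = y.
Integrating over R: integral_0^1 integral_0^{1-x} (y) dy dx = 1/6.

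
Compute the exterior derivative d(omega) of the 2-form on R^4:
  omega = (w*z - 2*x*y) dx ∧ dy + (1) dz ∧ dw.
d(omega) = (w) dx ∧ dy ∧ dz + (z) dx ∧ dy ∧ dw

For a 2-form omega = sum_{i<j} g_{ij} dx_i ∧ dx_j, the exterior derivative is
  d(omega) = sum_{i<j} d(g_{ij}) ∧ dx_i ∧ dx_j = sum_{i<j, k} (∂g_{ij}/∂x_k) dx_k ∧ dx_i ∧ dx_j.
Expand each term, using dx_k ∧ dx_i ∧ dx_j = sgn(permutation) dx_{(a)} ∧ dx_{(b)} ∧ dx_{(c)} with (a < b < c) sorted:
  d(w*z - 2*x*y) includes (∂/∂z)(w*z - 2*x*y) dz = (w) dz, which multiplied by dx ∧ dy gives (w) dx ∧ dy ∧ dz
  d(w*z - 2*x*y) includes (∂/∂w)(w*z - 2*x*y) dw = (z) dw, which multiplied by dx ∧ dy gives (z) dx ∧ dy ∧ dw
Collecting like 3-forms: d(omega) = (w) dx ∧ dy ∧ dz + (z) dx ∧ dy ∧ dw.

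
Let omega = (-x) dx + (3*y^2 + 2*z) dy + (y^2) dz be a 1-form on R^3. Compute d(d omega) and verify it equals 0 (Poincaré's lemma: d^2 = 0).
d(d omega) = 0

Step 1: d omega = sum_{i<j} (∂f_j/∂x_i - ∂f_i/∂x_j) dx_i ∧ dx_j:
  coeff of dx ∧ dy: 0
  coeff of dx ∧ dz: 0
  coeff of dy ∧ dz: 2*y - 2
Step 2: Apply d again to each 2-form coefficient. The only possible 3-form in R^3 is dx ∧ dy ∧ dz, with coefficient
  ∂(coeff of dy∧dz)/∂x - ∂(coeff of dx∧dz)/∂y + ∂(coeff of dx∧dy)/∂z
  = ∂/∂x (2*y - 2) - ∂/∂y (0) + ∂/∂z (0).
Each of these terms simplifies to sums of mixed partials that cancel in pairs. The result is 0 (by equality of mixed partials for smooth functions — Schwarz / Clairaut).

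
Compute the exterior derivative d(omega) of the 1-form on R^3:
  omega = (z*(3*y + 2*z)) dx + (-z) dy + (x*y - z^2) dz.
d(omega) = (-3*z) dx ∧ dy + (-2*y - 4*z) dx ∧ dz + (x + 1) dy ∧ dz

For a 1-form omega = sum_i f_i dx_i, the exterior derivative is
  d(omega) = sum_{i < j} (∂f_j/∂x_i - ∂f_i/∂x_j) dx_i ∧ dx_j.
  coefficient of dx ∧ dy: ∂f_2/∂x - ∂f_1/∂y = ∂(-z)/∂x - ∂(z*(3*y + 2*z))/∂y = -3*z
  coefficient of dx ∧ dz: ∂f_3/∂x - ∂f_1/∂z = ∂(x*y - z^2)/∂x - ∂(z*(3*y + 2*z))/∂z = -2*y - 4*z
  coefficient of dy ∧ dz: ∂f_3/∂y - ∂f_2/∂z = ∂(x*y - z^2)/∂y - ∂(-z)/∂z = x + 1
Assembling: d(omega) = (-3*z) dx ∧ dy + (-2*y - 4*z) dx ∧ dz + (x + 1) dy ∧ dz.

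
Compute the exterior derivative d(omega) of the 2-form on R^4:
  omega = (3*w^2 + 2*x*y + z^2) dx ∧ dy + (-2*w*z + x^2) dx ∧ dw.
d(omega) = (2*z) dx ∧ dy ∧ dz + (6*w) dx ∧ dy ∧ dw + (2*w) dx ∧ dz ∧ dw

For a 2-form omega = sum_{i<j} g_{ij} dx_i ∧ dx_j, the exterior derivative is
  d(omega) = sum_{i<j} d(g_{ij}) ∧ dx_i ∧ dx_j = sum_{i<j, k} (∂g_{ij}/∂x_k) dx_k ∧ dx_i ∧ dx_j.
Expand each term, using dx_k ∧ dx_i ∧ dx_j = sgn(permutation) dx_{(a)} ∧ dx_{(b)} ∧ dx_{(c)} with (a < b < c) sorted:
  d(3*w^2 + 2*x*y + z^2) includes (∂/∂z)(3*w^2 + 2*x*y + z^2) dz = (2*z) dz, which multiplied by dx ∧ dy gives (2*z) dx ∧ dy ∧ dz
  d(3*w^2 + 2*x*y + z^2) includes (∂/∂w)(3*w^2 + 2*x*y + z^2) dw = (6*w) dw, which multiplied by dx ∧ dy gives (6*w) dx ∧ dy ∧ dw
  d(-2*w*z + x^2) includes (∂/∂z)(-2*w*z + x^2) dz = (-2*w) dz, which multiplied by dx ∧ dw gives (2*w) dx ∧ dz ∧ dw
Collecting like 3-forms: d(omega) = (2*z) dx ∧ dy ∧ dz + (6*w) dx ∧ dy ∧ dw + (2*w) dx ∧ dz ∧ dw.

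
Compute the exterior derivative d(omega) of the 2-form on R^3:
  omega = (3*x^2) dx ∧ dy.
d(omega) = 0

For a 2-form omega = sum_{i<j} g_{ij} dx_i ∧ dx_j, the exterior derivative is
  d(omega) = sum_{i<j} d(g_{ij}) ∧ dx_i ∧ dx_j = sum_{i<j, k} (∂g_{ij}/∂x_k) dx_k ∧ dx_i ∧ dx_j.
Expand each term, using dx_k ∧ dx_i ∧ dx_j = sgn(permutation) dx_{(a)} ∧ dx_{(b)} ∧ dx_{(c)} with (a < b < c) sorted:

Collecting like 3-forms: d(omega) = 0.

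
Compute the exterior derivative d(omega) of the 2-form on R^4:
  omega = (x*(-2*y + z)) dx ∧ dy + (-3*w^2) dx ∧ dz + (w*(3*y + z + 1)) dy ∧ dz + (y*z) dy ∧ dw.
d(omega) = (x) dx ∧ dy ∧ dz + (-6*w) dx ∧ dz ∧ dw + (2*y + z + 1) dy ∧ dz ∧ dw

For a 2-form omega = sum_{i<j} g_{ij} dx_i ∧ dx_j, the exterior derivative is
  d(omega) = sum_{i<j} d(g_{ij}) ∧ dx_i ∧ dx_j = sum_{i<j, k} (∂g_{ij}/∂x_k) dx_k ∧ dx_i ∧ dx_j.
Expand each term, using dx_k ∧ dx_i ∧ dx_j = sgn(permutation) dx_{(a)} ∧ dx_{(b)} ∧ dx_{(c)} with (a < b < c) sorted:
  d(x*(-2*y + z)) includes (∂/∂z)(x*(-2*y + z)) dz = (x) dz, which multiplied by dx ∧ dy gives (x) dx ∧ dy ∧ dz
  d(-3*w^2) includes (∂/∂w)(-3*w^2) dw = (-6*w) dw, which multiplied by dx ∧ dz gives (-6*w) dx ∧ dz ∧ dw
  d(w*(3*y + z + 1)) includes (∂/∂w)(w*(3*y + z + 1)) dw = (3*y + z + 1) dw, which multiplied by dy ∧ dz gives (3*y + z + 1) dy ∧ dz ∧ dw
  d(y*z) includes (∂/∂z)(y*z) dz = (y) dz, which multiplied by dy ∧ dw gives (-y) dy ∧ dz ∧ dw
Collecting like 3-forms: d(omega) = (x) dx ∧ dy ∧ dz + (-6*w) dx ∧ dz ∧ dw + (2*y + z + 1) dy ∧ dz ∧ dw.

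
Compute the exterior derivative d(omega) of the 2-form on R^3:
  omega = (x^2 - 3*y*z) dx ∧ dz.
d(omega) = (3*z) dx ∧ dy ∧ dz

For a 2-form omega = sum_{i<j} g_{ij} dx_i ∧ dx_j, the exterior derivative is
  d(omega) = sum_{i<j} d(g_{ij}) ∧ dx_i ∧ dx_j = sum_{i<j, k} (∂g_{ij}/∂x_k) dx_k ∧ dx_i ∧ dx_j.
Expand each term, using dx_k ∧ dx_i ∧ dx_j = sgn(permutation) dx_{(a)} ∧ dx_{(b)} ∧ dx_{(c)} with (a < b < c) sorted:
  d(x^2 - 3*y*z) includes (∂/∂y)(x^2 - 3*y*z) dy = (-3*z) dy, which multiplied by dx ∧ dz gives (3*z) dx ∧ dy ∧ dz
Collecting like 3-forms: d(omega) = (3*z) dx ∧ dy ∧ dz.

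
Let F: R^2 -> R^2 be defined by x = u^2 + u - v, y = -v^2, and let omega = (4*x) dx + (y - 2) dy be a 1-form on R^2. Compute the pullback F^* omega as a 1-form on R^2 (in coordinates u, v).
F^* omega = (8*u^3 + 12*u^2 - 8*u*v + 4*u - 4*v) du + (-4*u^2 - 4*u + 2*v^3 + 8*v) dv

Using F^*(f dg) = (f ∘ F) d(g ∘ F), substitute each coordinate x_i by F_i(u, v) in f_i, and replace dx_i by d F_i = (∂F_i/∂u) du + (∂F_i/∂v) dv.
  For the x component: f_1(F) = 4*u^2 + 4*u - 4*v; d F_1 = (2*u + 1) du + (-1) dv
  For the y component: f_2(F) = -v^2 - 2; d F_2 = (0) du + (-2*v) dv
Combining and collecting du, dv coefficients:
  coeff of du: 8*u^3 + 12*u^2 - 8*u*v + 4*u - 4*v
  coeff of dv: -4*u^2 - 4*u + 2*v^3 + 8*v
F^* omega = (8*u^3 + 12*u^2 - 8*u*v + 4*u - 4*v) du + (-4*u^2 - 4*u + 2*v^3 + 8*v) dv.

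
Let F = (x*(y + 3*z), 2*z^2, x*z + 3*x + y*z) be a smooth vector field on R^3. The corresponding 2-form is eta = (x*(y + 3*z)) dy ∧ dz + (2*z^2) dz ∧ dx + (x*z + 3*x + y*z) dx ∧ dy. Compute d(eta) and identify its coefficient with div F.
d(eta) = (x + 2*y + 3*z) dx ∧ dy ∧ dz; div F = x + 2*y + 3*z

For a 2-form in R^3 of the form above, applying d gives a 3-form with coefficient ∂P/∂x + ∂Q/∂y + ∂R/∂z:
  ∂P/∂x = y + 3*z
  ∂Q/∂y = 0
  ∂R/∂z = x + y
Sum = x + 2*y + 3*z, which is exactly div F.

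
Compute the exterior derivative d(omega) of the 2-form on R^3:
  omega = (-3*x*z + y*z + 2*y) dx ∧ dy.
d(omega) = (-3*x + y) dx ∧ dy ∧ dz

For a 2-form omega = sum_{i<j} g_{ij} dx_i ∧ dx_j, the exterior derivative is
  d(omega) = sum_{i<j} d(g_{ij}) ∧ dx_i ∧ dx_j = sum_{i<j, k} (∂g_{ij}/∂x_k) dx_k ∧ dx_i ∧ dx_j.
Expand each term, using dx_k ∧ dx_i ∧ dx_j = sgn(permutation) dx_{(a)} ∧ dx_{(b)} ∧ dx_{(c)} with (a < b < c) sorted:
  d(-3*x*z + y*z + 2*y) includes (∂/∂z)(-3*x*z + y*z + 2*y) dz = (-3*x + y) dz, which multiplied by dx ∧ dy gives (-3*x + y) dx ∧ dy ∧ dz
Collecting like 3-forms: d(omega) = (-3*x + y) dx ∧ dy ∧ dz.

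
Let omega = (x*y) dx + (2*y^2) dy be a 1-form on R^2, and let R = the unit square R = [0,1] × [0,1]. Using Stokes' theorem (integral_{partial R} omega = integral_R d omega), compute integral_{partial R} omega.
integral_(partial R) omega = -1/2

Stokes: integral_partial_R omega = integral_R d omega with d omega = (∂Q/∂x - ∂P/∂y) dx ∧ dy.
  ∂Q/∂x = 0
  ∂P/∂y = x
  integrand = ∂Q/∂x - ∂P/∂y = -x.
Integrating over R: integral_0^1 integral_0^1 (-x) dx dy = -1/2.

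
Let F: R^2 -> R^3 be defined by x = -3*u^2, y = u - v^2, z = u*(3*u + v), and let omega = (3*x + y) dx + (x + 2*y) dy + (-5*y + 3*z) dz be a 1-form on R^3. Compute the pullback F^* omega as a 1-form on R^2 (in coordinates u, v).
F^* omega = (108*u^3 + 27*u^2*v - 39*u^2 + 39*u*v^2 - 5*u*v + 2*u + 5*v^3 - 2*v^2) du + (9*u^3 + 9*u^2*v - 5*u^2 + 5*u*v^2 - 4*u*v + 4*v^3) dv

Using F^*(f dg) = (f ∘ F) d(g ∘ F), substitute each coordinate x_i by F_i(u, v) in f_i, and replace dx_i by d F_i = (∂F_i/∂u) du + (∂F_i/∂v) dv.
  For the x component: f_1(F) = -9*u^2 + u - v^2; d F_1 = (-6*u) du + (0) dv
  For the y component: f_2(F) = -3*u^2 + 2*u - 2*v^2; d F_2 = (1) du + (-2*v) dv
  For the z component: f_3(F) = 9*u^2 + 3*u*v - 5*u + 5*v^2; d F_3 = (6*u + v) du + (u) dv
Combining and collecting du, dv coefficients:
  coeff of du: 108*u^3 + 27*u^2*v - 39*u^2 + 39*u*v^2 - 5*u*v + 2*u + 5*v^3 - 2*v^2
  coeff of dv: 9*u^3 + 9*u^2*v - 5*u^2 + 5*u*v^2 - 4*u*v + 4*v^3
F^* omega = (108*u^3 + 27*u^2*v - 39*u^2 + 39*u*v^2 - 5*u*v + 2*u + 5*v^3 - 2*v^2) du + (9*u^3 + 9*u^2*v - 5*u^2 + 5*u*v^2 - 4*u*v + 4*v^3) dv.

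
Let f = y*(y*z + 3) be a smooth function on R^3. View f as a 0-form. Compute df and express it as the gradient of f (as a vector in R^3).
df = (0) dx + (2*y*z + 3) dy + (y^2) dz; grad f = (0, 2*y*z + 3, y^2)

For a 0-form f, d f = (∂f/∂x) dx + (∂f/∂y) dy + (∂f/∂z) dz. The components of the vector representation are exactly the entries of grad f in Cartesian coordinates:
  ∂f/∂x = 0
  ∂f/∂y = 2*y*z + 3
  ∂f/∂z = y^2.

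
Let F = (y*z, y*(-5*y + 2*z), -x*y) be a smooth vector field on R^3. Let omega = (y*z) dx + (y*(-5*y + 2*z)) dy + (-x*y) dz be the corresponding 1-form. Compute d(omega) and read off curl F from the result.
d(omega) = (-x - 2*y) dy ∧ dz + (2*y) dz ∧ dx + (-z) dx ∧ dy; curl F = (-x - 2*y, 2*y, -z)

d omega = sum_{i<j} (∂f_j/∂x_i - ∂f_i/∂x_j) dx_i ∧ dx_j. Under the identification (dy ∧ dz, dz ∧ dx, dx ∧ dy) ↔ (e_x, e_y, e_z), the coefficients are exactly the components of curl F. Compute:
  ∂R/∂y - ∂Q/∂z = (-x) - (2*y) = -x - 2*y
  ∂P/∂z - ∂R/∂x = (y) - (-y) = 2*y
  ∂Q/∂x - ∂P/∂y = (0) - (z) = -z.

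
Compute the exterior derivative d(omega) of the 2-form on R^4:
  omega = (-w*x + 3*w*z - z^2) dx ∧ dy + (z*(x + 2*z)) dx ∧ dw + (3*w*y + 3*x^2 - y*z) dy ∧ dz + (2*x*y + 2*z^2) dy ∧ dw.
d(omega) = (3*w + 6*x - 2*z) dx ∧ dy ∧ dz + (-x + 2*y + 3*z) dx ∧ dy ∧ dw + (-x - 4*z) dx ∧ dz ∧ dw + (3*y - 4*z) dy ∧ dz ∧ dw

For a 2-form omega = sum_{i<j} g_{ij} dx_i ∧ dx_j, the exterior derivative is
  d(omega) = sum_{i<j} d(g_{ij}) ∧ dx_i ∧ dx_j = sum_{i<j, k} (∂g_{ij}/∂x_k) dx_k ∧ dx_i ∧ dx_j.
Expand each term, using dx_k ∧ dx_i ∧ dx_j = sgn(permutation) dx_{(a)} ∧ dx_{(b)} ∧ dx_{(c)} with (a < b < c) sorted:
  d(-w*x + 3*w*z - z^2) includes (∂/∂z)(-w*x + 3*w*z - z^2) dz = (3*w - 2*z) dz, which multiplied by dx ∧ dy gives (3*w - 2*z) dx ∧ dy ∧ dz
  d(-w*x + 3*w*z - z^2) includes (∂/∂w)(-w*x + 3*w*z - z^2) dw = (-x + 3*z) dw, which multiplied by dx ∧ dy gives (-x + 3*z) dx ∧ dy ∧ dw
  d(z*(x + 2*z)) includes (∂/∂z)(z*(x + 2*z)) dz = (x + 4*z) dz, which multiplied by dx ∧ dw gives (-x - 4*z) dx ∧ dz ∧ dw
  d(3*w*y + 3*x^2 - y*z) includes (∂/∂x)(3*w*y + 3*x^2 - y*z) dx = (6*x) dx, which multiplied by dy ∧ dz gives (6*x) dx ∧ dy ∧ dz
  d(3*w*y + 3*x^2 - y*z) includes (∂/∂w)(3*w*y + 3*x^2 - y*z) dw = (3*y) dw, which multiplied by dy ∧ dz gives (3*y) dy ∧ dz ∧ dw
  d(2*x*y + 2*z^2) includes (∂/∂x)(2*x*y + 2*z^2) dx = (2*y) dx, which multiplied by dy ∧ dw gives (2*y) dx ∧ dy ∧ dw
  d(2*x*y + 2*z^2) includes (∂/∂z)(2*x*y + 2*z^2) dz = (4*z) dz, which multiplied by dy ∧ dw gives (-4*z) dy ∧ dz ∧ dw
Collecting like 3-forms: d(omega) = (3*w + 6*x - 2*z) dx ∧ dy ∧ dz + (-x + 2*y + 3*z) dx ∧ dy ∧ dw + (-x - 4*z) dx ∧ dz ∧ dw + (3*y - 4*z) dy ∧ dz ∧ dw.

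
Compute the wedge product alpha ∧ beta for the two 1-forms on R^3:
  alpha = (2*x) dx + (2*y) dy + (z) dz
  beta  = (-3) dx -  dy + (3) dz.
alpha ∧ beta = (-2*x + 6*y) dx ∧ dy + (6*x + 3*z) dx ∧ dz + (6*y + z) dy ∧ dz

Distribute the wedge, using dx_i ∧ dx_j = -dx_j ∧ dx_i and dx_i ∧ dx_i = 0. For each pair (i, j) with i < j, the coefficient of dx_i ∧ dx_j in alpha ∧ beta is (alpha_i * beta_j - alpha_j * beta_i). Collecting: alpha ∧ beta = (-2*x + 6*y) dx ∧ dy + (6*x + 3*z) dx ∧ dz + (6*y + z) dy ∧ dz.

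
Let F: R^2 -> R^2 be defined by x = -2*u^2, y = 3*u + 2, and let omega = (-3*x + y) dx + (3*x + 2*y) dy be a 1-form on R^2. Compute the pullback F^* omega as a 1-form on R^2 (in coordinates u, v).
F^* omega = (-24*u^3 - 30*u^2 + 10*u + 12) du

Using F^*(f dg) = (f ∘ F) d(g ∘ F), substitute each coordinate x_i by F_i(u, v) in f_i, and replace dx_i by d F_i = (∂F_i/∂u) du + (∂F_i/∂v) dv.
  For the x component: f_1(F) = 6*u^2 + 3*u + 2; d F_1 = (-4*u) du + (0) dv
  For the y component: f_2(F) = -6*u^2 + 6*u + 4; d F_2 = (3) du + (0) dv
Combining and collecting du, dv coefficients:
  coeff of du: -24*u^3 - 30*u^2 + 10*u + 12
  coeff of dv: 0
F^* omega = (-24*u^3 - 30*u^2 + 10*u + 12) du.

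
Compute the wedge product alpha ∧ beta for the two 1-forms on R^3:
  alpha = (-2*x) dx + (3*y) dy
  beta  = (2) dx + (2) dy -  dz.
alpha ∧ beta = (-4*x - 6*y) dx ∧ dy + (2*x) dx ∧ dz + (-3*y) dy ∧ dz

Distribute the wedge, using dx_i ∧ dx_j = -dx_j ∧ dx_i and dx_i ∧ dx_i = 0. For each pair (i, j) with i < j, the coefficient of dx_i ∧ dx_j in alpha ∧ beta is (alpha_i * beta_j - alpha_j * beta_i). Collecting: alpha ∧ beta = (-4*x - 6*y) dx ∧ dy + (2*x) dx ∧ dz + (-3*y) dy ∧ dz.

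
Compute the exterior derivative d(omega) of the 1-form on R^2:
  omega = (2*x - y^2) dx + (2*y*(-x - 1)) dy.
d(omega) = 0

For a 1-form omega = sum_i f_i dx_i, the exterior derivative is
  d(omega) = sum_{i < j} (∂f_j/∂x_i - ∂f_i/∂x_j) dx_i ∧ dx_j.

Assembling: d(omega) = 0.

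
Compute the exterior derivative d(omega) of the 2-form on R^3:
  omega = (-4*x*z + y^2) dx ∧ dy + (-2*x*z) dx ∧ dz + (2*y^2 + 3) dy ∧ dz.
d(omega) = (-4*x) dx ∧ dy ∧ dz

For a 2-form omega = sum_{i<j} g_{ij} dx_i ∧ dx_j, the exterior derivative is
  d(omega) = sum_{i<j} d(g_{ij}) ∧ dx_i ∧ dx_j = sum_{i<j, k} (∂g_{ij}/∂x_k) dx_k ∧ dx_i ∧ dx_j.
Expand each term, using dx_k ∧ dx_i ∧ dx_j = sgn(permutation) dx_{(a)} ∧ dx_{(b)} ∧ dx_{(c)} with (a < b < c) sorted:
  d(-4*x*z + y^2) includes (∂/∂z)(-4*x*z + y^2) dz = (-4*x) dz, which multiplied by dx ∧ dy gives (-4*x) dx ∧ dy ∧ dz
Collecting like 3-forms: d(omega) = (-4*x) dx ∧ dy ∧ dz.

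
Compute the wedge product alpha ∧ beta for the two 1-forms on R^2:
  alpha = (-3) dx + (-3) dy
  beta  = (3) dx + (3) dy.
alpha ∧ beta = 0

Distribute the wedge, using dx_i ∧ dx_j = -dx_j ∧ dx_i and dx_i ∧ dx_i = 0. For each pair (i, j) with i < j, the coefficient of dx_i ∧ dx_j in alpha ∧ beta is (alpha_i * beta_j - alpha_j * beta_i). Collecting: alpha ∧ beta = 0.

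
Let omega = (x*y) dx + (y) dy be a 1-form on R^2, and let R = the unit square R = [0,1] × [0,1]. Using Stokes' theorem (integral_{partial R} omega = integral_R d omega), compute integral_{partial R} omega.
integral_(partial R) omega = -1/2

Stokes: integral_partial_R omega = integral_R d omega with d omega = (∂Q/∂x - ∂P/∂y) dx ∧ dy.
  ∂Q/∂x = 0
  ∂P/∂y = x
  integrand = ∂Q/∂x - ∂P/∂y = -x.
Integrating over R: integral_0^1 integral_0^1 (-x) dx dy = -1/2.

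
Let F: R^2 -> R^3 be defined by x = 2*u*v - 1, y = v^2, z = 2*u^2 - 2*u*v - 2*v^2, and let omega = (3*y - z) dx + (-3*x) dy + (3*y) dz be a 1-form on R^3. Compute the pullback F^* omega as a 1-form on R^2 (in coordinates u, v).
F^* omega = (4*v*(-u^2 + 4*u*v + v^2)) du + (-4*u^3 + 4*u^2*v - 8*u*v^2 - 12*v^3 + 6*v) dv

Using F^*(f dg) = (f ∘ F) d(g ∘ F), substitute each coordinate x_i by F_i(u, v) in f_i, and replace dx_i by d F_i = (∂F_i/∂u) du + (∂F_i/∂v) dv.
  For the x component: f_1(F) = -2*u^2 + 2*u*v + 5*v^2; d F_1 = (2*v) du + (2*u) dv
  For the y component: f_2(F) = -6*u*v + 3; d F_2 = (0) du + (2*v) dv
  For the z component: f_3(F) = 3*v^2; d F_3 = (4*u - 2*v) du + (-2*u - 4*v) dv
Combining and collecting du, dv coefficients:
  coeff of du: 4*v*(-u^2 + 4*u*v + v^2)
  coeff of dv: -4*u^3 + 4*u^2*v - 8*u*v^2 - 12*v^3 + 6*v
F^* omega = (4*v*(-u^2 + 4*u*v + v^2)) du + (-4*u^3 + 4*u^2*v - 8*u*v^2 - 12*v^3 + 6*v) dv.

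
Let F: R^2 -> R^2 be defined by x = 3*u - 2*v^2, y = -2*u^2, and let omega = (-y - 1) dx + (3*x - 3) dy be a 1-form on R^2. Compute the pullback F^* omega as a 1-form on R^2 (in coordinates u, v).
F^* omega = (-30*u^2 + 24*u*v^2 + 12*u - 3) du + (4*v*(1 - 2*u^2)) dv

Using F^*(f dg) = (f ∘ F) d(g ∘ F), substitute each coordinate x_i by F_i(u, v) in f_i, and replace dx_i by d F_i = (∂F_i/∂u) du + (∂F_i/∂v) dv.
  For the x component: f_1(F) = 2*u^2 - 1; d F_1 = (3) du + (-4*v) dv
  For the y component: f_2(F) = 9*u - 6*v^2 - 3; d F_2 = (-4*u) du + (0) dv
Combining and collecting du, dv coefficients:
  coeff of du: -30*u^2 + 24*u*v^2 + 12*u - 3
  coeff of dv: 4*v*(1 - 2*u^2)
F^* omega = (-30*u^2 + 24*u*v^2 + 12*u - 3) du + (4*v*(1 - 2*u^2)) dv.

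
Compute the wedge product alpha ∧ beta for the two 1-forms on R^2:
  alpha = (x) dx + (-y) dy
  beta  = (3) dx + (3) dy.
alpha ∧ beta = (3*x + 3*y) dx ∧ dy

Distribute the wedge, using dx_i ∧ dx_j = -dx_j ∧ dx_i and dx_i ∧ dx_i = 0. For each pair (i, j) with i < j, the coefficient of dx_i ∧ dx_j in alpha ∧ beta is (alpha_i * beta_j - alpha_j * beta_i). Collecting: alpha ∧ beta = (3*x + 3*y) dx ∧ dy.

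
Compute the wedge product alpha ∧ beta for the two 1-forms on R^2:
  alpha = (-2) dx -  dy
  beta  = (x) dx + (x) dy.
alpha ∧ beta = (-x) dx ∧ dy

Distribute the wedge, using dx_i ∧ dx_j = -dx_j ∧ dx_i and dx_i ∧ dx_i = 0. For each pair (i, j) with i < j, the coefficient of dx_i ∧ dx_j in alpha ∧ beta is (alpha_i * beta_j - alpha_j * beta_i). Collecting: alpha ∧ beta = (-x) dx ∧ dy.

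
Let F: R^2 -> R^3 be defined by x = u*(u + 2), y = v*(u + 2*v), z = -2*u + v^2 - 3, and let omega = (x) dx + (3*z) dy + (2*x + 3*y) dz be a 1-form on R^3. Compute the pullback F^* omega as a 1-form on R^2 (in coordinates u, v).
F^* omega = (2*u^3 + 2*u^2 - 12*u*v - 4*u + 3*v^3 - 12*v^2 - 9*v) du + (4*u^2*v - 6*u^2 + 9*u*v^2 - 16*u*v - 9*u + 24*v^3 - 36*v) dv

Using F^*(f dg) = (f ∘ F) d(g ∘ F), substitute each coordinate x_i by F_i(u, v) in f_i, and replace dx_i by d F_i = (∂F_i/∂u) du + (∂F_i/∂v) dv.
  For the x component: f_1(F) = u*(u + 2); d F_1 = (2*u + 2) du + (0) dv
  For the y component: f_2(F) = -6*u + 3*v^2 - 9; d F_2 = (v) du + (u + 4*v) dv
  For the z component: f_3(F) = 2*u^2 + 3*u*v + 4*u + 6*v^2; d F_3 = (-2) du + (2*v) dv
Combining and collecting du, dv coefficients:
  coeff of du: 2*u^3 + 2*u^2 - 12*u*v - 4*u + 3*v^3 - 12*v^2 - 9*v
  coeff of dv: 4*u^2*v - 6*u^2 + 9*u*v^2 - 16*u*v - 9*u + 24*v^3 - 36*v
F^* omega = (2*u^3 + 2*u^2 - 12*u*v - 4*u + 3*v^3 - 12*v^2 - 9*v) du + (4*u^2*v - 6*u^2 + 9*u*v^2 - 16*u*v - 9*u + 24*v^3 - 36*v) dv.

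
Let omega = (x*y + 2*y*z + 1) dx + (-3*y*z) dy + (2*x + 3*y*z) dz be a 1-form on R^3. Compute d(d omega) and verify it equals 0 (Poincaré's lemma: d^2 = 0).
d(d omega) = 0

Step 1: d omega = sum_{i<j} (∂f_j/∂x_i - ∂f_i/∂x_j) dx_i ∧ dx_j:
  coeff of dx ∧ dy: -x - 2*z
  coeff of dx ∧ dz: 2 - 2*y
  coeff of dy ∧ dz: 3*y + 3*z
Step 2: Apply d again to each 2-form coefficient. The only possible 3-form in R^3 is dx ∧ dy ∧ dz, with coefficient
  ∂(coeff of dy∧dz)/∂x - ∂(coeff of dx∧dz)/∂y + ∂(coeff of dx∧dy)/∂z
  = ∂/∂x (3*y + 3*z) - ∂/∂y (2 - 2*y) + ∂/∂z (-x - 2*z).
Each of these terms simplifies to sums of mixed partials that cancel in pairs. The result is 0 (by equality of mixed partials for smooth functions — Schwarz / Clairaut).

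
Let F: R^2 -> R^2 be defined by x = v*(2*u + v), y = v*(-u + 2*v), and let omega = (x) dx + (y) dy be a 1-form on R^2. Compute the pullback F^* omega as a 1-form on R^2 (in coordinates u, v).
F^* omega = (5*u*v^2) du + (5*v*(u^2 + 2*v^2)) dv

Using F^*(f dg) = (f ∘ F) d(g ∘ F), substitute each coordinate x_i by F_i(u, v) in f_i, and replace dx_i by d F_i = (∂F_i/∂u) du + (∂F_i/∂v) dv.
  For the x component: f_1(F) = v*(2*u + v); d F_1 = (2*v) du + (2*u + 2*v) dv
  For the y component: f_2(F) = v*(-u + 2*v); d F_2 = (-v) du + (-u + 4*v) dv
Combining and collecting du, dv coefficients:
  coeff of du: 5*u*v^2
  coeff of dv: 5*v*(u^2 + 2*v^2)
F^* omega = (5*u*v^2) du + (5*v*(u^2 + 2*v^2)) dv.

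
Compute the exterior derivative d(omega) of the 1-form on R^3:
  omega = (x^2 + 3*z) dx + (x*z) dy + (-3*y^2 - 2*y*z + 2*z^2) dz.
d(omega) = (z) dx ∧ dy + (-3) dx ∧ dz + (-x - 6*y - 2*z) dy ∧ dz

For a 1-form omega = sum_i f_i dx_i, the exterior derivative is
  d(omega) = sum_{i < j} (∂f_j/∂x_i - ∂f_i/∂x_j) dx_i ∧ dx_j.
  coefficient of dx ∧ dy: ∂f_2/∂x - ∂f_1/∂y = ∂(x*z)/∂x - ∂(x^2 + 3*z)/∂y = z
  coefficient of dx ∧ dz: ∂f_3/∂x - ∂f_1/∂z = ∂(-3*y^2 - 2*y*z + 2*z^2)/∂x - ∂(x^2 + 3*z)/∂z = -3
  coefficient of dy ∧ dz: ∂f_3/∂y - ∂f_2/∂z = ∂(-3*y^2 - 2*y*z + 2*z^2)/∂y - ∂(x*z)/∂z = -x - 6*y - 2*z
Assembling: d(omega) = (z) dx ∧ dy + (-3) dx ∧ dz + (-x - 6*y - 2*z) dy ∧ dz.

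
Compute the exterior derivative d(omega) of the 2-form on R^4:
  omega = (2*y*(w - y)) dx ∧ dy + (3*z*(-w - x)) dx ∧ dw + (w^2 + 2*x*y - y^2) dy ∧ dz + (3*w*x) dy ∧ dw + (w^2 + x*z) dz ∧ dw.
d(omega) = (3*w + 2*y) dx ∧ dy ∧ dw + (3*w + 3*x + z) dx ∧ dz ∧ dw + (2*y) dx ∧ dy ∧ dz + (2*w) dy ∧ dz ∧ dw

For a 2-form omega = sum_{i<j} g_{ij} dx_i ∧ dx_j, the exterior derivative is
  d(omega) = sum_{i<j} d(g_{ij}) ∧ dx_i ∧ dx_j = sum_{i<j, k} (∂g_{ij}/∂x_k) dx_k ∧ dx_i ∧ dx_j.
Expand each term, using dx_k ∧ dx_i ∧ dx_j = sgn(permutation) dx_{(a)} ∧ dx_{(b)} ∧ dx_{(c)} with (a < b < c) sorted:
  d(2*y*(w - y)) includes (∂/∂w)(2*y*(w - y)) dw = (2*y) dw, which multiplied by dx ∧ dy gives (2*y) dx ∧ dy ∧ dw
  d(3*z*(-w - x)) includes (∂/∂z)(3*z*(-w - x)) dz = (-3*w - 3*x) dz, which multiplied by dx ∧ dw gives (3*w + 3*x) dx ∧ dz ∧ dw
  d(w^2 + 2*x*y - y^2) includes (∂/∂x)(w^2 + 2*x*y - y^2) dx = (2*y) dx, which multiplied by dy ∧ dz gives (2*y) dx ∧ dy ∧ dz
  d(w^2 + 2*x*y - y^2) includes (∂/∂w)(w^2 + 2*x*y - y^2) dw = (2*w) dw, which multiplied by dy ∧ dz gives (2*w) dy ∧ dz ∧ dw
  d(3*w*x) includes (∂/∂x)(3*w*x) dx = (3*w) dx, which multiplied by dy ∧ dw gives (3*w) dx ∧ dy ∧ dw
  d(w^2 + x*z) includes (∂/∂x)(w^2 + x*z) dx = (z) dx, which multiplied by dz ∧ dw gives (z) dx ∧ dz ∧ dw
Collecting like 3-forms: d(omega) = (3*w + 2*y) dx ∧ dy ∧ dw + (3*w + 3*x + z) dx ∧ dz ∧ dw + (2*y) dx ∧ dy ∧ dz + (2*w) dy ∧ dz ∧ dw.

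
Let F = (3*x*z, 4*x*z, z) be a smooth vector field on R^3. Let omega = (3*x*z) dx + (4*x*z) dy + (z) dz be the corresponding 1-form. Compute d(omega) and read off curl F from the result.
d(omega) = (-4*x) dy ∧ dz + (3*x) dz ∧ dx + (4*z) dx ∧ dy; curl F = (-4*x, 3*x, 4*z)

d omega = sum_{i<j} (∂f_j/∂x_i - ∂f_i/∂x_j) dx_i ∧ dx_j. Under the identification (dy ∧ dz, dz ∧ dx, dx ∧ dy) ↔ (e_x, e_y, e_z), the coefficients are exactly the components of curl F. Compute:
  ∂R/∂y - ∂Q/∂z = (0) - (4*x) = -4*x
  ∂P/∂z - ∂R/∂x = (3*x) - (0) = 3*x
  ∂Q/∂x - ∂P/∂y = (4*z) - (0) = 4*z.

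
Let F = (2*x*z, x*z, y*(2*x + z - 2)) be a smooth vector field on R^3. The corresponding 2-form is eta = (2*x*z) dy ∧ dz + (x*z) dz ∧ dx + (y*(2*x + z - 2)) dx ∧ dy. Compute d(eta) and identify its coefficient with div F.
d(eta) = (y + 2*z) dx ∧ dy ∧ dz; div F = y + 2*z

For a 2-form in R^3 of the form above, applying d gives a 3-form with coefficient ∂P/∂x + ∂Q/∂y + ∂R/∂z:
  ∂P/∂x = 2*z
  ∂Q/∂y = 0
  ∂R/∂z = y
Sum = y + 2*z, which is exactly div F.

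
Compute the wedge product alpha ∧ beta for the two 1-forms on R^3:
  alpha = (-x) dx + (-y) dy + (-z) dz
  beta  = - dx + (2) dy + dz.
alpha ∧ beta = (-2*x - y) dx ∧ dy + (-x - z) dx ∧ dz + (-y + 2*z) dy ∧ dz

Distribute the wedge, using dx_i ∧ dx_j = -dx_j ∧ dx_i and dx_i ∧ dx_i = 0. For each pair (i, j) with i < j, the coefficient of dx_i ∧ dx_j in alpha ∧ beta is (alpha_i * beta_j - alpha_j * beta_i). Collecting: alpha ∧ beta = (-2*x - y) dx ∧ dy + (-x - z) dx ∧ dz + (-y + 2*z) dy ∧ dz.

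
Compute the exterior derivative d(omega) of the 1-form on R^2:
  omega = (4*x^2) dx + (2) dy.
d(omega) = 0

For a 1-form omega = sum_i f_i dx_i, the exterior derivative is
  d(omega) = sum_{i < j} (∂f_j/∂x_i - ∂f_i/∂x_j) dx_i ∧ dx_j.

Assembling: d(omega) = 0.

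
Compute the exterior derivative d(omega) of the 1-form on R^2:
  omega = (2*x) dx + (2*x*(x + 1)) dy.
d(omega) = (4*x + 2) dx ∧ dy

For a 1-form omega = sum_i f_i dx_i, the exterior derivative is
  d(omega) = sum_{i < j} (∂f_j/∂x_i - ∂f_i/∂x_j) dx_i ∧ dx_j.
  coefficient of dx ∧ dy: ∂f_2/∂x - ∂f_1/∂y = ∂(2*x*(x + 1))/∂x - ∂(2*x)/∂y = 4*x + 2
Assembling: d(omega) = (4*x + 2) dx ∧ dy.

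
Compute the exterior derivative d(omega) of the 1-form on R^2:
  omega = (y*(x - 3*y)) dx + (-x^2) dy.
d(omega) = (-3*x + 6*y) dx ∧ dy

For a 1-form omega = sum_i f_i dx_i, the exterior derivative is
  d(omega) = sum_{i < j} (∂f_j/∂x_i - ∂f_i/∂x_j) dx_i ∧ dx_j.
  coefficient of dx ∧ dy: ∂f_2/∂x - ∂f_1/∂y = ∂(-x^2)/∂x - ∂(y*(x - 3*y))/∂y = -3*x + 6*y
Assembling: d(omega) = (-3*x + 6*y) dx ∧ dy.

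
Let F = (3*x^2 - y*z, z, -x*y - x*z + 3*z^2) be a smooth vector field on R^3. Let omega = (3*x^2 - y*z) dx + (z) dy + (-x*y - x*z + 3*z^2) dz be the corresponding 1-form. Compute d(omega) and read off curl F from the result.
d(omega) = (-x - 1) dy ∧ dz + (z) dz ∧ dx + (z) dx ∧ dy; curl F = (-x - 1, z, z)

d omega = sum_{i<j} (∂f_j/∂x_i - ∂f_i/∂x_j) dx_i ∧ dx_j. Under the identification (dy ∧ dz, dz ∧ dx, dx ∧ dy) ↔ (e_x, e_y, e_z), the coefficients are exactly the components of curl F. Compute:
  ∂R/∂y - ∂Q/∂z = (-x) - (1) = -x - 1
  ∂P/∂z - ∂R/∂x = (-y) - (-y - z) = z
  ∂Q/∂x - ∂P/∂y = (0) - (-z) = z.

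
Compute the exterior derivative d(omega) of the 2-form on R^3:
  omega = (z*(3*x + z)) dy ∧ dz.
d(omega) = (3*z) dx ∧ dy ∧ dz

For a 2-form omega = sum_{i<j} g_{ij} dx_i ∧ dx_j, the exterior derivative is
  d(omega) = sum_{i<j} d(g_{ij}) ∧ dx_i ∧ dx_j = sum_{i<j, k} (∂g_{ij}/∂x_k) dx_k ∧ dx_i ∧ dx_j.
Expand each term, using dx_k ∧ dx_i ∧ dx_j = sgn(permutation) dx_{(a)} ∧ dx_{(b)} ∧ dx_{(c)} with (a < b < c) sorted:
  d(z*(3*x + z)) includes (∂/∂x)(z*(3*x + z)) dx = (3*z) dx, which multiplied by dy ∧ dz gives (3*z) dx ∧ dy ∧ dz
Collecting like 3-forms: d(omega) = (3*z) dx ∧ dy ∧ dz.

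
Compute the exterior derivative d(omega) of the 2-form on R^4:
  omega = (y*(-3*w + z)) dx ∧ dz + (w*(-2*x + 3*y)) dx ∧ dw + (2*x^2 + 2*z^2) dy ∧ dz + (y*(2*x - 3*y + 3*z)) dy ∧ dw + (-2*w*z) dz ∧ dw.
d(omega) = (3*w + 4*x - z) dx ∧ dy ∧ dz + (-3*y) dx ∧ dz ∧ dw + (-3*w + 2*y) dx ∧ dy ∧ dw + (-3*y) dy ∧ dz ∧ dw

For a 2-form omega = sum_{i<j} g_{ij} dx_i ∧ dx_j, the exterior derivative is
  d(omega) = sum_{i<j} d(g_{ij}) ∧ dx_i ∧ dx_j = sum_{i<j, k} (∂g_{ij}/∂x_k) dx_k ∧ dx_i ∧ dx_j.
Expand each term, using dx_k ∧ dx_i ∧ dx_j = sgn(permutation) dx_{(a)} ∧ dx_{(b)} ∧ dx_{(c)} with (a < b < c) sorted:
  d(y*(-3*w + z)) includes (∂/∂y)(y*(-3*w + z)) dy = (-3*w + z) dy, which multiplied by dx ∧ dz gives (3*w - z) dx ∧ dy ∧ dz
  d(y*(-3*w + z)) includes (∂/∂w)(y*(-3*w + z)) dw = (-3*y) dw, which multiplied by dx ∧ dz gives (-3*y) dx ∧ dz ∧ dw
  d(w*(-2*x + 3*y)) includes (∂/∂y)(w*(-2*x + 3*y)) dy = (3*w) dy, which multiplied by dx ∧ dw gives (-3*w) dx ∧ dy ∧ dw
  d(2*x^2 + 2*z^2) includes (∂/∂x)(2*x^2 + 2*z^2) dx = (4*x) dx, which multiplied by dy ∧ dz gives (4*x) dx ∧ dy ∧ dz
  d(y*(2*x - 3*y + 3*z)) includes (∂/∂x)(y*(2*x - 3*y + 3*z)) dx = (2*y) dx, which multiplied by dy ∧ dw gives (2*y) dx ∧ dy ∧ dw
  d(y*(2*x - 3*y + 3*z)) includes (∂/∂z)(y*(2*x - 3*y + 3*z)) dz = (3*y) dz, which multiplied by dy ∧ dw gives (-3*y) dy ∧ dz ∧ dw
Collecting like 3-forms: d(omega) = (3*w + 4*x - z) dx ∧ dy ∧ dz + (-3*y) dx ∧ dz ∧ dw + (-3*w + 2*y) dx ∧ dy ∧ dw + (-3*y) dy ∧ dz ∧ dw.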